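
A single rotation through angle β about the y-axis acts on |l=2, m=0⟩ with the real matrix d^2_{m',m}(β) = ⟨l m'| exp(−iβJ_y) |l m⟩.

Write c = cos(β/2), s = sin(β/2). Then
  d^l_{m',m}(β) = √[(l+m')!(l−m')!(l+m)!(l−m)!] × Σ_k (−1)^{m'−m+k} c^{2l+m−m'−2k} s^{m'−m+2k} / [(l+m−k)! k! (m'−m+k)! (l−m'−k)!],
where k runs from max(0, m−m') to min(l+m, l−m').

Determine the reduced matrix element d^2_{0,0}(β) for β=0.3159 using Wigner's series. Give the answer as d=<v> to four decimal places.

d^2_{0,0}(β=0.3159) via Wigner's sum:
c=cos(0.3159/2)=0.987552, s=sin(0.3159/2)=0.157294; N=√[2·2·2·2]=4.000000
The bounds max(0,m−m')=0 and min(l+m,l−m')=2 give 3 terms
  k=0: (−1)^0·4.0000/(4)·0.9876^4·0.1573^0 = +0.951129
  k=1: (−1)^1·4.0000/(1)·0.9876^2·0.1573^2 = -0.096517
  k=2: (−1)^2·4.0000/(4)·0.9876^0·0.1573^4 = +0.000612
d^2_{0,0}(0.3159) = +0.951129 -0.096517 +0.000612 = +0.855224

d=0.8552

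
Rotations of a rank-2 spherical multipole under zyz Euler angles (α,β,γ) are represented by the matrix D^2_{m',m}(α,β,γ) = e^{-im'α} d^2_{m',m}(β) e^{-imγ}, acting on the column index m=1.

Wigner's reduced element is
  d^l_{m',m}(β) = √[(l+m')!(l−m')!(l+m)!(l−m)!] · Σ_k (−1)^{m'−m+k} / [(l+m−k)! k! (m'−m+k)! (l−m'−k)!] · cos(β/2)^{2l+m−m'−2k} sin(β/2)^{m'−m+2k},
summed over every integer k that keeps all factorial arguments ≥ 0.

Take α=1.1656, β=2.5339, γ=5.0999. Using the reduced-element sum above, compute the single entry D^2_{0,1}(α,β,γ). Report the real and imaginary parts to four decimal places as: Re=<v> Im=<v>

Re=-0.2169 Im=-0.5315

D^2_{0,1}(1.1656,2.5339,5.0999) = e^{-i·0·1.1656}·d^2_{0,1}(2.5339)·e^{-i·1·5.0999}. Compute d first:
Half-angle: c=0.299193, s=0.954193. N=√(2·2·6·1)=4.898979
k: max(0,(1)−(0))=1 … min(2+(1),2−(0))=2
  k=1: (−1)^0·4.8990/(2)·0.2992^3·0.9542^1 = +0.062599
  k=2: (−1)^1·4.8990/(2)·0.2992^1·0.9542^3 = -0.636700
d^2_{0,1}(2.5339) = +0.062599 -0.636700 = -0.574101
Phases: e^{-i·(0)·1.1656}=+1.000000+0.000000i, e^{-i·(1)·5.0999}=+0.377885+0.925852i ⇒ D=-0.216944-0.531533i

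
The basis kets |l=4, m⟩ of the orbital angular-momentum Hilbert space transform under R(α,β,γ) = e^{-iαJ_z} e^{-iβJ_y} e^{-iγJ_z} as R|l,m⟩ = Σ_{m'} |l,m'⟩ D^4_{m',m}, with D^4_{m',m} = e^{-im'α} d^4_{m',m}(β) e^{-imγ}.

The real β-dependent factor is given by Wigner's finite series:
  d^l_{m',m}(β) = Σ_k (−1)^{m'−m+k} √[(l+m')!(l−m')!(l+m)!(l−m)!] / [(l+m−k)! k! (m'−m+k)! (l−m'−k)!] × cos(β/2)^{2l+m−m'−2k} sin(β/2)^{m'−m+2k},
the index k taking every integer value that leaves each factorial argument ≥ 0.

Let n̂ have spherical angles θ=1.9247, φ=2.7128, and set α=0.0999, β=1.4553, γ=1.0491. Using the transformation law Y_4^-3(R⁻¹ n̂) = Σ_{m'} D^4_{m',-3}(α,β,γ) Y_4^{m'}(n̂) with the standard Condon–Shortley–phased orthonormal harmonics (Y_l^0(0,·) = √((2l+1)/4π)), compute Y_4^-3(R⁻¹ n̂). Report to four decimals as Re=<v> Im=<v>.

Need the full column D^4_{m',-3} for m'=−4..4 at α=0.0999, β=1.4553, γ=1.0491.
cos(β/2)=0.746739, sin(β/2)=0.665117
d^4_{-4,-3}: single k=1 term ⇒ +0.243572;  D = -0.223838-0.096041i
d^4_{-3,-3}: k∈[0..1] ⇒ +0.096684 -0.536918 = -0.440235;  D = +0.419863+0.132371i
d^4_{-2,-3}: k∈[0..1] ⇒ -0.322215 +0.766874 = +0.444660;  D = -0.435303-0.090739i
d^4_{-1,-3}: k∈[0..1] ⇒ +0.608808 -0.804983 = -0.196175;  D = +0.195082+0.020679i
d^4_{0,-3}: k∈[0..1] ⇒ -0.808357 +0.641299 = -0.167058;  D = +0.167055+0.000953i
d^4_{1,-3}: k∈[0..1] ⇒ +0.804983 -0.383173 = +0.421810;  D = -0.419940+0.039673i
d^4_{2,-3}: k∈[0..1] ⇒ -0.608389 +0.160886 = -0.447504;  D = +0.439101-0.086313i
d^4_{3,-3}: k∈[0..1] ⇒ +0.337927 -0.038299 = +0.299629;  D = -0.286773+0.086825i
d^4_{4,-3}: single k=0 term ⇒ -0.121618;  D = +0.112305-0.046675i
Y_4^{m'}(θ=1.9247,φ=2.7128) and Σ D·Y over m':
  (-0.2238-0.0960i)·(-0.0493+0.3391i)  (+0.4199+0.1324i)·(+0.1005+0.3436i)  (-0.4353-0.0907i)·(-0.0307-0.0355i)  (+0.1951+0.0207i)·(-0.3020-0.1381i)  (+0.1671+0.0010i)·(-0.0104+0.0000i)  (-0.4199+0.0397i)·(+0.3020-0.1381i)  (+0.4391-0.0863i)·(-0.0307+0.0355i)  (-0.2868+0.0868i)·(-0.1005+0.3436i)  (+0.1123-0.0467i)·(-0.0493-0.3391i)
Y_4^-3(R⁻¹ n̂) = -0.161524+0.016579i

Re=-0.1615 Im=0.0166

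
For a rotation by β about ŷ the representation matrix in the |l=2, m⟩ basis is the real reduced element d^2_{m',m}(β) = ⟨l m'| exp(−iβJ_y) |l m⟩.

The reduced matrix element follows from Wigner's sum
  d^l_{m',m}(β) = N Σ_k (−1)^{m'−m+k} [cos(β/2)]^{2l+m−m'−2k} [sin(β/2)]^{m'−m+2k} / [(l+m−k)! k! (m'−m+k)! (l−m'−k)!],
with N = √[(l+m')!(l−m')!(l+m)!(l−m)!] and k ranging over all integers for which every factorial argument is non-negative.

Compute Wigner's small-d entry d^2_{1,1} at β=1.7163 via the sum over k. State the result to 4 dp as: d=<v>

d=-0.5515

d^2_{1,1}(β=1.7163) via Wigner's sum:
With c≡cos(β/2)=0.653838 and s≡sin(β/2)=0.756634, N=[6·1·6·1]^{1/2}=6.000000
k: max(0,(1)−(1))=0 … min(2+(1),2−(1))=1
  k=0: (−1)^0·6.0000/(6)·0.6538^4·0.7566^0 = +0.182760
  k=1: (−1)^1·6.0000/(2)·0.6538^2·0.7566^2 = -0.734233
d^2_{1,1}(1.7163) = +0.182760 -0.734233 = -0.551473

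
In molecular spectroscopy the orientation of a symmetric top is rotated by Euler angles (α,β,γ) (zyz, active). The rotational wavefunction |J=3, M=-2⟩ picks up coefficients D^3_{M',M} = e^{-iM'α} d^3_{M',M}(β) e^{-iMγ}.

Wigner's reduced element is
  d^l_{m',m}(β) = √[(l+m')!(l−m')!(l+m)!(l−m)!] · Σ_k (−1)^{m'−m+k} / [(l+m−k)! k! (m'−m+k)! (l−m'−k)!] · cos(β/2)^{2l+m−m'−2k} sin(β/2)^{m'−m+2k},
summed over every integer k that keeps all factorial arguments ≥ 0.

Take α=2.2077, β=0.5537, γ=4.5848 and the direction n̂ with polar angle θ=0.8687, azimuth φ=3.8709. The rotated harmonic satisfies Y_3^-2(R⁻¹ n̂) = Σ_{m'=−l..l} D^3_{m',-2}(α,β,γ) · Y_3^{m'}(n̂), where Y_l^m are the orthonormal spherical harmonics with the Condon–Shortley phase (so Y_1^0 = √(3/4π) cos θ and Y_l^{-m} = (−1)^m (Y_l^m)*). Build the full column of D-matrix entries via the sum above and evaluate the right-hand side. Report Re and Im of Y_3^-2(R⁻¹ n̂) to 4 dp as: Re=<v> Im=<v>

Need the full column D^3_{m',-2} for m'=−3..3 at α=2.2077, β=0.5537, γ=4.5848.
cos(β/2)=0.961921, sin(β/2)=0.273327
d^3_{-3,-2}: single k=1 term ⇒ +0.551386;  D = -0.549407-0.046667i
d^3_{-2,-2}: k∈[0..1] ⇒ +0.792204 -0.319811 = +0.472393;  D = +0.247786+0.402191i
d^3_{-1,-2}: k∈[0..1] ⇒ -0.711836 +0.114947 = -0.596889;  D = -0.222355+0.553927i
d^3_{0,-2}: k∈[0..1] ⇒ +0.350335 -0.028286 = +0.322049;  D = -0.311621+0.081291i
d^3_{1,-2}: k∈[0..1] ⇒ -0.114947 +0.004640 = -0.110306;  D = -0.085860-0.069249i
d^3_{2,-2}: k∈[0..1] ⇒ +0.025821 -0.000417 = +0.025404;  D = +0.001062-0.025382i
d^3_{3,-2}: single k=0 term ⇒ -0.003594;  D = +0.002977-0.002015i
Y_3^{m'}(θ=0.8687,φ=3.8709) and Σ D·Y over m':
  (-0.5494-0.0467i)·(+0.1075+0.1514i)  (+0.2478+0.4022i)·(+0.0431-0.3823i)  (-0.2224+0.5539i)·(-0.1997+0.1785i)  (-0.3116+0.0813i)·(-0.2204+0.0000i)  (-0.0859-0.0692i)·(+0.1997+0.1785i)  (+0.0011-0.0254i)·(+0.0431+0.3823i)  (+0.0030-0.0020i)·(-0.1075+0.1514i)
Y_3^-2(R⁻¹ n̂) = +0.131650-0.363014i

Re=0.1316 Im=-0.3630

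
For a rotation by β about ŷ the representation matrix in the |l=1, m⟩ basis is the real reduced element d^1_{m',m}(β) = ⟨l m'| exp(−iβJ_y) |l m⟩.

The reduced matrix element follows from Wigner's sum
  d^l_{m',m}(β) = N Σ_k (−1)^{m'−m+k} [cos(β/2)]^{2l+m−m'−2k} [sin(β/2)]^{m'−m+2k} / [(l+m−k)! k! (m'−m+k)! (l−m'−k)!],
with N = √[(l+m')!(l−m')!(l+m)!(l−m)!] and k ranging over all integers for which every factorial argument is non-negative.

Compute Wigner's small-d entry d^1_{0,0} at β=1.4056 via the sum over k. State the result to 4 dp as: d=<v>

d^1_{0,0}(β=1.4056) via Wigner's sum:
With c≡cos(β/2)=0.763035 and s≡sin(β/2)=0.646357, N=[1·1·1·1]^{1/2}=1.000000
The bounds max(0,m−m')=0 and min(l+m,l−m')=1 give 2 terms
  k=0: (−1)^0·1.0000/(1)·0.7630^2·0.6464^0 = +0.582223
  k=1: (−1)^1·1.0000/(1)·0.7630^0·0.6464^2 = -0.417777
d^1_{0,0}(1.4056) = +0.582223 -0.417777 = +0.164446

d=0.1644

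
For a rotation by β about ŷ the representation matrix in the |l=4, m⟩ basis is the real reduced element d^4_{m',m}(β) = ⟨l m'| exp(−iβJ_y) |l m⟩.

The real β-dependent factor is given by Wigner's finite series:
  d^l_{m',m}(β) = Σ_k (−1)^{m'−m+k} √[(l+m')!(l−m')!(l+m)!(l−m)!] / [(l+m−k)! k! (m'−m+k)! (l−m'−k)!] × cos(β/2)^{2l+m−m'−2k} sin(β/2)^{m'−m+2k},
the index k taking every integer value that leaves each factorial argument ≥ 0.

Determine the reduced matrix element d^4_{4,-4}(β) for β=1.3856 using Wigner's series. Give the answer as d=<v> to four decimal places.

d^4_{4,-4}(β=1.3856) via Wigner's sum:
Half-angle: c=0.769461, s=0.638694. N=√(40320·1·1·40320)=40320.000000
k∈{0} keeps every argument non-negative
  k=0: (−1)^8·40320.0000/(40320)·0.7695^0·0.6387^8 = +0.027691
d^4_{4,-4}(1.3856) = +0.027691

d=0.0277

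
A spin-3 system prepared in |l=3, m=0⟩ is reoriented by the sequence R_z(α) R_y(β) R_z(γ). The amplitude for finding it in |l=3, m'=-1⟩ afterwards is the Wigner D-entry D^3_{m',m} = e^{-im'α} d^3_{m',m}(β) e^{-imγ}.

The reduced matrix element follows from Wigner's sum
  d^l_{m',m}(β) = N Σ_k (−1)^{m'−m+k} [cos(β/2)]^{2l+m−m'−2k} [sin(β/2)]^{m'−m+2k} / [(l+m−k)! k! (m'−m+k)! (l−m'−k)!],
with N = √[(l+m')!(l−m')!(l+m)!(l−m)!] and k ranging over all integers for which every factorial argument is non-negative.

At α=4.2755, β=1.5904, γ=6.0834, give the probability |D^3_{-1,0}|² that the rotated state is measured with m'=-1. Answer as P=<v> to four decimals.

P=0.1867

First d^3_{-1,0}(β=1.5904), then the phase factors e^{-i(-1)α} and e^{-i(0)γ}:
With c≡cos(β/2)=0.700142 and s≡sin(β/2)=0.714004, N=[2·24·6·6]^{1/2}=41.569219
The bounds max(0,m−m')=1 and min(l+m,l−m')=3 give 3 terms
  k=1: (−1)^0·41.5692/(12)·0.7001^5·0.7140^1 = +0.416123
  k=2: (−1)^1·41.5692/(4)·0.7001^3·0.7140^3 = -1.298289
  k=3: (−1)^2·41.5692/(12)·0.7001^1·0.7140^5 = +0.450069
d^3_{-1,0}(1.5904) = +0.416123 -1.298289 +0.450069 = -0.432098
|D^3_{-1,0}|² = |d^3_{-1,0}(β)|² = (-0.432098)² = 0.186708 (the z-rotation phases have unit modulus)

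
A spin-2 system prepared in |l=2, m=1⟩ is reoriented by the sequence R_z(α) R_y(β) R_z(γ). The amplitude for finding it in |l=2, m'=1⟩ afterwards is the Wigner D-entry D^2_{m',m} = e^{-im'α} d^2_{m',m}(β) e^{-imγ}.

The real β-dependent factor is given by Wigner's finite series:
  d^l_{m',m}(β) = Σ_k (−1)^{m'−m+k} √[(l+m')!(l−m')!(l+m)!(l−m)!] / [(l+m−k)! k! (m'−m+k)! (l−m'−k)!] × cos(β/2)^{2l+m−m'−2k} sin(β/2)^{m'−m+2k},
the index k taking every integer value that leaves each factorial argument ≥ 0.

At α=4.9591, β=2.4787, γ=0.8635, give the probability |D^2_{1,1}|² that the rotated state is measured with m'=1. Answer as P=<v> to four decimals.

P=0.0744

First d^2_{1,1}(β=2.4787), then the phase factors e^{-i(1)α} and e^{-i(1)γ}:
c=cos(2.4787/2)=0.325411, s=sin(2.4787/2)=0.945573; N=√[6·1·6·1]=6.000000
k∈{0,1} keeps every argument non-negative
  k=0: (−1)^0·6.0000/(6)·0.3254^4·0.9456^0 = +0.011213
  k=1: (−1)^1·6.0000/(2)·0.3254^2·0.9456^2 = -0.284037
d^2_{1,1}(2.4787) = +0.011213 -0.284037 = -0.272824
|D^2_{1,1}|² = |d^2_{1,1}(β)|² = (-0.272824)² = 0.074433 (the z-rotation phases have unit modulus)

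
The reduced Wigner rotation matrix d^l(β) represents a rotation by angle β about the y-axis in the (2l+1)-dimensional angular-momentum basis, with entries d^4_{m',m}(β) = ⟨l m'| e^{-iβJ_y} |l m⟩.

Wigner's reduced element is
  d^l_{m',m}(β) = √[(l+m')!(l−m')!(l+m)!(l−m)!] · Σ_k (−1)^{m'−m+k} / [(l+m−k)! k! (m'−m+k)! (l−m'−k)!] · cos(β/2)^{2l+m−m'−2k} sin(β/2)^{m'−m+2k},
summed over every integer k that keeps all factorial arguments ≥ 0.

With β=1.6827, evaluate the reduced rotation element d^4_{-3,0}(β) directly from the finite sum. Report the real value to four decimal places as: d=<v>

d=-0.1621

d^4_{-3,0}(β=1.6827) via Wigner's sum:
Half-angle: c=0.666457, s=0.745544. N=√(1·5040·24·24)=1703.830978
k: max(0,(0)−(-3))=3 … min(4+(0),4−(-3))=4
  k=3: (−1)^0·1703.8310/(144)·0.6665^5·0.7455^3 = +0.644679
  k=4: (−1)^1·1703.8310/(144)·0.6665^3·0.7455^5 = -0.806762
d^4_{-3,0}(1.6827) = +0.644679 -0.806762 = -0.162083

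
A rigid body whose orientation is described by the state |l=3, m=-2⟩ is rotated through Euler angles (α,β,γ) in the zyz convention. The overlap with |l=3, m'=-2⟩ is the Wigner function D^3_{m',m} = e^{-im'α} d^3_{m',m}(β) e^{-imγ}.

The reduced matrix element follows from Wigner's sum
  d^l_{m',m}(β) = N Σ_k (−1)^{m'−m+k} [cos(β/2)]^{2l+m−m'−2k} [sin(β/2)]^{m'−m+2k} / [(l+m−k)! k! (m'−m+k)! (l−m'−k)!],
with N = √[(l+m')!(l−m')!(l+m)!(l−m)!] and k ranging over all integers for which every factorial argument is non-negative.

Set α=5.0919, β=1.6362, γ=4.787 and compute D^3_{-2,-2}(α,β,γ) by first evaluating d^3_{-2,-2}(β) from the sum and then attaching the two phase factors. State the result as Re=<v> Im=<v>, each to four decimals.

Re=-0.2950 Im=-0.3781

Split into d^3_{-2,-2}(β=1.6362) × two z-phases.
With c≡cos(β/2)=0.683609 and s≡sin(β/2)=0.729848, N=[1·120·1·120]^{1/2}=120.000000
The bounds max(0,m−m')=0 and min(l+m,l−m')=1 give 2 terms
  k=0: (−1)^0·120.0000/(120)·0.6836^6·0.7298^0 = +0.102058
  k=1: (−1)^1·120.0000/(24)·0.6836^4·0.7298^2 = -0.581657
d^3_{-2,-2}(1.6362) = +0.102058 -0.581657 = -0.479599
Phases: e^{-i·(-2)·5.0919}=-0.725509-0.688212i, e^{-i·(-2)·4.787}=-0.988887-0.148669i ⇒ D=-0.295016-0.378127i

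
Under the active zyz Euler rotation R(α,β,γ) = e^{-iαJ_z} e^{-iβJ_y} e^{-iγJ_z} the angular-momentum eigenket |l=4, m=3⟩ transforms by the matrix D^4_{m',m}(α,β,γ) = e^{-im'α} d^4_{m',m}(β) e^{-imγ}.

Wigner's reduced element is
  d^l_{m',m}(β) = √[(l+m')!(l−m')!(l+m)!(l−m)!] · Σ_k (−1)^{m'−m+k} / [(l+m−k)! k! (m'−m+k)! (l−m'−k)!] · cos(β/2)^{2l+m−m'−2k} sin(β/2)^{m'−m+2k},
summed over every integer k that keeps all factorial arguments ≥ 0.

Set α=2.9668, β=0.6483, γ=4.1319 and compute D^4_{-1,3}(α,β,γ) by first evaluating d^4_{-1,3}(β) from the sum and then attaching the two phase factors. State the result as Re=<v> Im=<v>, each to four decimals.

Re=-0.1025 Im=0.0004

Split into d^4_{-1,3}(β=0.6483) × two z-phases.
c=cos(0.6483/2)=0.947922, s=sin(0.6483/2)=0.318503; N=√[6·120·5040·1]=1904.940944
k: max(0,(3)−(-1))=4 … min(4+(3),4−(-1))=5
  k=4: (−1)^0·1904.9409/(144)·0.9479^4·0.3185^4 = +0.109917
  k=5: (−1)^1·1904.9409/(240)·0.9479^2·0.3185^6 = -0.007446
d^4_{-1,3}(0.6483) = +0.109917 -0.007446 = +0.102471
Attach z-rotation phases: D = e^{-i(-1)(2.9668)}·(+0.102471)·e^{-i(3)(4.1319)} = -0.102470+0.000422i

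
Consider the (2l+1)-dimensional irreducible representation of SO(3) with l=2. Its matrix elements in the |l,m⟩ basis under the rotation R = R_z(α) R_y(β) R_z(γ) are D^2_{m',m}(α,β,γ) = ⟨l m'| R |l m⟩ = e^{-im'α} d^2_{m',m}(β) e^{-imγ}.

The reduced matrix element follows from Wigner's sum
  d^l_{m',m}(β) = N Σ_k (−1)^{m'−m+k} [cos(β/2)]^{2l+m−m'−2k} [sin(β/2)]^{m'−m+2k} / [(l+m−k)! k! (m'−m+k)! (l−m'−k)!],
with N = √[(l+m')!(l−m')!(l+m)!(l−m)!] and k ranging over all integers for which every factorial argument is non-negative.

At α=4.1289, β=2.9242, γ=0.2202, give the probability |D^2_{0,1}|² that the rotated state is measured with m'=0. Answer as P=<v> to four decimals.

P=0.0665

D^2_{0,1}(4.1289,2.9242,0.2202) = e^{-i·0·4.1289}·d^2_{0,1}(2.9242)·e^{-i·1·0.2202}. Compute d first:
c=cos(2.9242/2)=0.108482, s=sin(2.9242/2)=0.994098; N=√[2·2·6·1]=4.898979
The bounds max(0,m−m')=1 and min(l+m,l−m')=2 give 2 terms
  k=1: (−1)^0·4.8990/(2)·0.1085^3·0.9941^1 = +0.003109
  k=2: (−1)^1·4.8990/(2)·0.1085^1·0.9941^3 = -0.261050
d^2_{0,1}(2.9242) = +0.003109 -0.261050 = -0.257941
|D^2_{0,1}|² = |d^2_{0,1}(β)|² = (-0.257941)² = 0.066533 (the z-rotation phases have unit modulus)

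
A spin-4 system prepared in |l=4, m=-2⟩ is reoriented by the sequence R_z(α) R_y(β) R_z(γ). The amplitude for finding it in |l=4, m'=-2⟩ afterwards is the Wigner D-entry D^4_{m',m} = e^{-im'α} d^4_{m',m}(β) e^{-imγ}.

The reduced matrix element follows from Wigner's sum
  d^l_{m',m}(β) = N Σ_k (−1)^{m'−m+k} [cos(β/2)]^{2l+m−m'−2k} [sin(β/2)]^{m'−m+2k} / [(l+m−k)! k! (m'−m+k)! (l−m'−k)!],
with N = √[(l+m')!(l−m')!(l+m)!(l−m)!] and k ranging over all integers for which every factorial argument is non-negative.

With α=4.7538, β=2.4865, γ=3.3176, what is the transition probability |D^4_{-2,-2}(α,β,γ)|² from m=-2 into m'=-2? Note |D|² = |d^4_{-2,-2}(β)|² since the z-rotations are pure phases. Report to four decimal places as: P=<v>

P=0.0138

First d^4_{-2,-2}(β=2.4865), then the phase factors e^{-i(-2)α} and e^{-i(-2)γ}:
c=cos(2.4865/2)=0.321721, s=sin(2.4865/2)=0.946835; N=√[2·720·2·720]=1440.000000
Admissible k: 0..2 (factorial args all ≥0)
  k=0: (−1)^0·1440.0000/(1440)·0.3217^8·0.9468^0 = +0.000115
  k=1: (−1)^1·1440.0000/(120)·0.3217^6·0.9468^2 = -0.011929
  k=2: (−1)^2·1440.0000/(96)·0.3217^4·0.9468^4 = +0.129153
d^4_{-2,-2}(2.4865) = +0.000115 -0.011929 +0.129153 = +0.117339
|D^4_{-2,-2}|² = |d^4_{-2,-2}(β)|² = (+0.117339)² = 0.013768 (the z-rotation phases have unit modulus)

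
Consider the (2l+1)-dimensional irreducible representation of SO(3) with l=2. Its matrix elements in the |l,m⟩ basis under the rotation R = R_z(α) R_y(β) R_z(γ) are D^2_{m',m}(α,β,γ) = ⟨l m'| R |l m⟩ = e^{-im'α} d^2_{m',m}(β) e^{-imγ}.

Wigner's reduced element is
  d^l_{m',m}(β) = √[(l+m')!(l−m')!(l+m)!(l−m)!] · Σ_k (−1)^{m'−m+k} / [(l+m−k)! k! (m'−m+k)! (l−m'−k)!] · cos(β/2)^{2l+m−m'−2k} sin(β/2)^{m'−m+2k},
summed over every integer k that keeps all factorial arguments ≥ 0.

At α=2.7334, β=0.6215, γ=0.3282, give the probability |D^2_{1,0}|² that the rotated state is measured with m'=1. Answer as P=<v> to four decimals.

D^2_{1,0}(2.7334,0.6215,0.3282) = e^{-i·1·2.7334}·d^2_{1,0}(0.6215)·e^{-i·0·0.3282}. Compute d first:
With c≡cos(β/2)=0.952105 and s≡sin(β/2)=0.305773, N=[6·1·2·2]^{1/2}=4.898979
k∈{0,1} keeps every argument non-negative
  k=0: (−1)^1·4.8990/(2)·0.9521^3·0.3058^1 = -0.646440
  k=1: (−1)^2·4.8990/(2)·0.9521^1·0.3058^3 = +0.066674
d^2_{1,0}(0.6215) = -0.646440 +0.066674 = -0.579766
|D^2_{1,0}|² = |d^2_{1,0}(β)|² = (-0.579766)² = 0.336129 (the z-rotation phases have unit modulus)

P=0.3361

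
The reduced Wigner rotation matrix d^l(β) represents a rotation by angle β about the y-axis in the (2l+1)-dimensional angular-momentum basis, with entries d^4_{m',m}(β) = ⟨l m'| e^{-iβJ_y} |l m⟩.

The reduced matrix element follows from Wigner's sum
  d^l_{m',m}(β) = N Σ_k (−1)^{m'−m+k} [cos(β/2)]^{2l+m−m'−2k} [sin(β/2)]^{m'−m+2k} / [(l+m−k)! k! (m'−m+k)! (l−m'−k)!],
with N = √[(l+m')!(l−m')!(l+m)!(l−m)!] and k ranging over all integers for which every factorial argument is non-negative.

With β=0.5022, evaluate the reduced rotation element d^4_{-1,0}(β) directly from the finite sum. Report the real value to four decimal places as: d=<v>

d=0.5609

d^4_{-1,0}(β=0.5022) via Wigner's sum:
c=cos(0.5022/2)=0.968640, s=sin(0.5022/2)=0.248470; N=√[6·120·24·24]=643.987578
The bounds max(0,m−m')=1 and min(l+m,l−m')=4 give 4 terms
  k=1: (−1)^0·643.9876/(144)·0.9686^7·0.2485^1 = +0.889046
  k=2: (−1)^1·643.9876/(24)·0.9686^5·0.2485^3 = -0.350992
  k=3: (−1)^2·643.9876/(24)·0.9686^3·0.2485^5 = +0.023095
  k=4: (−1)^3·643.9876/(144)·0.9686^1·0.2485^7 = -0.000253
d^4_{-1,0}(0.5022) = +0.889046 -0.350992 +0.023095 -0.000253 = +0.560895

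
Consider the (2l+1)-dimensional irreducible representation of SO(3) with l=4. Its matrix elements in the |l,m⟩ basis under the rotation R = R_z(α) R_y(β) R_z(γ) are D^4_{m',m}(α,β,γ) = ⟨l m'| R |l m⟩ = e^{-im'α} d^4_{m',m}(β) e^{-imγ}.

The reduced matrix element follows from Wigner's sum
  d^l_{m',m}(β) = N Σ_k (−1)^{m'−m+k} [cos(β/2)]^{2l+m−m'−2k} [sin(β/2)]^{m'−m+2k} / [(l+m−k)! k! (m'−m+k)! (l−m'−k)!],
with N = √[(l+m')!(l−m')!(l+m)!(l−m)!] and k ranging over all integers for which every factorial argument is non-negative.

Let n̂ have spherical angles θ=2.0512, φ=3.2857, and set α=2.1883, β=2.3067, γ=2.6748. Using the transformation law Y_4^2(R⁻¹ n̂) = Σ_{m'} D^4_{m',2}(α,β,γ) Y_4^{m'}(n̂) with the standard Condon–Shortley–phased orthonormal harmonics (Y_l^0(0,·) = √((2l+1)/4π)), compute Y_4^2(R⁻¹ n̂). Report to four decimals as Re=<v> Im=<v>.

Need the full column D^4_{m',2} for m'=−4..4 at α=2.1883, β=2.3067, γ=2.6748.
cos(β/2)=0.405427, sin(β/2)=0.914127
d^4_{-4,2}: single k=6 term ⇒ +0.507511;  D = -0.490190-0.131455i
d^4_{-3,2}: k∈[5..6] ⇒ +0.477483 -0.809140 = -0.331657;  D = -0.115435-0.310920i
d^4_{-2,2}: k∈[4..6] ⇒ +0.282989 -1.150926 +0.487588 = -0.380348;  D = -0.214068+0.314387i
d^4_{-1,2}: k∈[3..5] ⇒ +0.118332 -0.902358 +0.917479 = +0.133452;  D = -0.133426+0.002630i
d^4_{0,2}: k∈[2..4] ⇒ +0.035206 -0.477275 +0.909887 = +0.467817;  D = +0.278331+0.376012i
d^4_{1,2}: k∈[1..3] ⇒ +0.006983 -0.177497 +0.601572 = +0.431058;  D = +0.133992-0.409703i
d^4_{2,2}: k∈[0..2] ⇒ +0.000730 -0.044532 +0.282989 = +0.239187;  D = -0.228404+0.071010i
d^4_{3,2}: k∈[0..1] ⇒ -0.006158 +0.093923 = +0.087764;  D = +0.069768+0.053244i
d^4_{4,2}: single k=0 term ⇒ +0.019637;  D = +0.000675-0.019625i
Y_4^{m'}(θ=2.0512,φ=3.2857) and Σ D·Y over m':
  (-0.4902-0.1315i)·(+0.2295-0.1492i)  (-0.1154-0.3109i)·(+0.3663-0.1690i)  (-0.2141+0.3144i)·(+0.1249-0.0370i)  (-0.1334+0.0026i)·(-0.2888+0.0419i)  (+0.2783+0.3760i)·(-0.1915+0.0000i)  (+0.1340-0.4097i)·(+0.2888+0.0419i)  (-0.2284+0.0710i)·(+0.1249+0.0370i)  (+0.0698+0.0532i)·(-0.3663-0.1690i)  (+0.0007-0.0196i)·(+0.2295+0.1492i)
Y_4^2(R⁻¹ n̂) = -0.245669-0.230601i

Re=-0.2457 Im=-0.2306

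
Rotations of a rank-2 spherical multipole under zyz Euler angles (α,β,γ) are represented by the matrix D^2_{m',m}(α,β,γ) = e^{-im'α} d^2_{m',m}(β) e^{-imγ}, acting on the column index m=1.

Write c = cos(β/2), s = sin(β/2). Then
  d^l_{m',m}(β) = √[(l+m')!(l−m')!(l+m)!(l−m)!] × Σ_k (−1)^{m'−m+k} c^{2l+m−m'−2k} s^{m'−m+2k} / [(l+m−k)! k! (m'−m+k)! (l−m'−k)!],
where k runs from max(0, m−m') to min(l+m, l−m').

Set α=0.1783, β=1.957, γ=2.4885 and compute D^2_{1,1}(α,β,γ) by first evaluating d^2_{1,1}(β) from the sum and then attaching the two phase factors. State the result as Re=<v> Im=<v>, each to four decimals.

Re=0.4860 Im=0.2498

D^2_{1,1}(0.1783,1.957,2.4885) = e^{-i·1·0.1783}·d^2_{1,1}(1.957)·e^{-i·1·2.4885}. Compute d first:
With c≡cos(β/2)=0.558268 and s≡sin(β/2)=0.829661, N=[6·1·6·1]^{1/2}=6.000000
The bounds max(0,m−m')=0 and min(l+m,l−m')=1 give 2 terms
  k=0: (−1)^0·6.0000/(6)·0.5583^4·0.8297^0 = +0.097134
  k=1: (−1)^1·6.0000/(2)·0.5583^2·0.8297^2 = -0.643587
d^2_{1,1}(1.957) = +0.097134 -0.643587 = -0.546454
Attach z-rotation phases: D = e^{-i(1)(0.1783)}·(-0.546454)·e^{-i(1)(2.4885)} = +0.486009+0.249813i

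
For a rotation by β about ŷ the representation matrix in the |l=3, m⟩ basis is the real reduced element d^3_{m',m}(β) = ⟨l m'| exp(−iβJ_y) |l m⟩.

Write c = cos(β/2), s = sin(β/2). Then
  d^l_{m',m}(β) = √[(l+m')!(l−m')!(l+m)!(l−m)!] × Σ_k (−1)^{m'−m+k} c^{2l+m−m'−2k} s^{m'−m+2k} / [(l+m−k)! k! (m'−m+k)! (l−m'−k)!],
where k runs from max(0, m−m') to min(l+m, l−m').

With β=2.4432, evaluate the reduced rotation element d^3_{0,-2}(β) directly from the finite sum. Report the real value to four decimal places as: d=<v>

d=-0.4336

d^3_{0,-2}(β=2.4432) via Wigner's sum:
Half-angle: c=0.342143, s=0.939648. N=√(6·6·1·120)=65.726707
k∈{0,1} keeps every argument non-negative
  k=0: (−1)^2·65.7267/(12)·0.3421^4·0.9396^2 = +0.066271
  k=1: (−1)^3·65.7267/(12)·0.3421^2·0.9396^4 = -0.499846
d^3_{0,-2}(2.4432) = +0.066271 -0.499846 = -0.433575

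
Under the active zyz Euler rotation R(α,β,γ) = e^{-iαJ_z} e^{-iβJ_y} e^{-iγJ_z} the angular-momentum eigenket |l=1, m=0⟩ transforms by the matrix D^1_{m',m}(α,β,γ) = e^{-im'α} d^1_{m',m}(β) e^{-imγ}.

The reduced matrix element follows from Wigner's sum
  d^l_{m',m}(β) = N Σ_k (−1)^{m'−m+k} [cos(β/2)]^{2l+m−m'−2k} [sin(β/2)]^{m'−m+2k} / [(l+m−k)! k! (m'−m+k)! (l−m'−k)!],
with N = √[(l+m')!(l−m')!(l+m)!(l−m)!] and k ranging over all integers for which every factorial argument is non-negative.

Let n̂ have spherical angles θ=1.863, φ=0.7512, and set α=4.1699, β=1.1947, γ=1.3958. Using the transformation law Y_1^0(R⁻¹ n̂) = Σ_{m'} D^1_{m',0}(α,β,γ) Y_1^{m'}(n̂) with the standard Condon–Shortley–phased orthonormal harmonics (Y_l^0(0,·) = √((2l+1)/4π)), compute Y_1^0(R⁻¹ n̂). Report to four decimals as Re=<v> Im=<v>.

Need the full column D^1_{m',0} for m'=−1..1 at α=4.1699, β=1.1947, γ=1.3958.
cos(β/2)=0.826829, sin(β/2)=0.562453
d^1_{-1,0}: single k=1 term ⇒ +0.657684;  D = -0.339542-0.563258i
d^1_{0,0}: k∈[0..1] ⇒ +0.683646 -0.316354 = +0.367292;  D = +0.367292+0.000000i
d^1_{1,0}: single k=0 term ⇒ -0.657684;  D = +0.339542-0.563258i
Y_1^{m'}(θ=1.863,φ=0.7512) and Σ D·Y over m':
  (-0.3395-0.5633i)·(+0.2418-0.2258i)  (+0.3673+0.0000i)·(-0.1407+0.0000i)  (+0.3395-0.5633i)·(-0.2418-0.2258i)
Y_1^0(R⁻¹ n̂) = -0.470282+0.000000i

Re=-0.4703 Im=0.0000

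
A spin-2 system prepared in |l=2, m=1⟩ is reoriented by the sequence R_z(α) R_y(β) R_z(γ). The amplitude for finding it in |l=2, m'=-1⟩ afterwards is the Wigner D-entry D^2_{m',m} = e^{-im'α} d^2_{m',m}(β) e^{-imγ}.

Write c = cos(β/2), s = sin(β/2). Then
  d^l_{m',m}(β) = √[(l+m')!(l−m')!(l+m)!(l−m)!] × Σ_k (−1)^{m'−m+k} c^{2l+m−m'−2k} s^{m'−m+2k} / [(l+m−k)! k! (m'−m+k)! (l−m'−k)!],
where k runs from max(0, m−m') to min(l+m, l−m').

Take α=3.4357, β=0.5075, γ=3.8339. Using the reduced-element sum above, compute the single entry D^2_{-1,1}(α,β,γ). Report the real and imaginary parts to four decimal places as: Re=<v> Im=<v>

D^2_{-1,1}(3.4357,0.5075,3.8339) = e^{-i·-1·3.4357}·d^2_{-1,1}(0.5075)·e^{-i·1·3.8339}. Compute d first:
With c≡cos(β/2)=0.967978 and s≡sin(β/2)=0.251036, N=[1·6·6·1]^{1/2}=6.000000
The bounds max(0,m−m')=2 and min(l+m,l−m')=3 give 2 terms
  k=2: (−1)^0·6.0000/(2)·0.9680^2·0.2510^2 = +0.177143
  k=3: (−1)^1·6.0000/(6)·0.9680^0·0.2510^4 = -0.003971
d^2_{-1,1}(0.5075) = +0.177143 -0.003971 = +0.173171
Phases: e^{-i·(-1)·3.4357}=-0.957061-0.289886i, e^{-i·(1)·3.8339}=-0.769775+0.638315i ⇒ D=+0.159622-0.067149i

Re=0.1596 Im=-0.0671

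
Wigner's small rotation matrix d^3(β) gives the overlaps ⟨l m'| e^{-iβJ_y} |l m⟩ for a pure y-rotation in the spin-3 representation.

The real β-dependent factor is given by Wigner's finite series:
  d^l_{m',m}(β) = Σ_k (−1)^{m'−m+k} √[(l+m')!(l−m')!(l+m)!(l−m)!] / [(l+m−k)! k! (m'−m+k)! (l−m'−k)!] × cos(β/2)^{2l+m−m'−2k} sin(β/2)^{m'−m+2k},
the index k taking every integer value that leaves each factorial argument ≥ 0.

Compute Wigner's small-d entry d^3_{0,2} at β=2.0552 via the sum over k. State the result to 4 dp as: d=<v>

d^3_{0,2}(β=2.0552) via Wigner's sum:
Half-angle: c=0.516875, s=0.856061. N=√(6·6·120·1)=65.726707
k: max(0,(2)−(0))=2 … min(3+(2),3−(0))=3
  k=2: (−1)^0·65.7267/(12)·0.5169^4·0.8561^2 = +0.286491
  k=3: (−1)^1·65.7267/(12)·0.5169^2·0.8561^4 = -0.785869
d^3_{0,2}(2.0552) = +0.286491 -0.785869 = -0.499378

d=-0.4994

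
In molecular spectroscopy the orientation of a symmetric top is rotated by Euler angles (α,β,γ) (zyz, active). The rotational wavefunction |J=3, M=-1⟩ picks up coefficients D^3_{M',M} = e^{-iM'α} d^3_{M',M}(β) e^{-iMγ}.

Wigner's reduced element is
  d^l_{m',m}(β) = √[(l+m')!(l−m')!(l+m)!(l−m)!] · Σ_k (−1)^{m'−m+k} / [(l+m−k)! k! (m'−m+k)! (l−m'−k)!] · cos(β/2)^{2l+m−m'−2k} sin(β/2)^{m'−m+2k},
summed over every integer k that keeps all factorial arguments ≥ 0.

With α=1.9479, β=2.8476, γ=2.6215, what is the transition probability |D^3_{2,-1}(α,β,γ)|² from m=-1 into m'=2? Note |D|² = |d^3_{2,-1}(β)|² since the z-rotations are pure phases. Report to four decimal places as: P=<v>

P=0.1760

First d^3_{2,-1}(β=2.8476), then the phase factors e^{-i(2)α} and e^{-i(-1)γ}:
Half-angle: c=0.146468, s=0.989215. N=√(120·1·2·24)=75.894664
k∈{0,1} keeps every argument non-negative
  k=0: (−1)^3·75.8947/(12)·0.1465^3·0.9892^3 = -0.019237
  k=1: (−1)^4·75.8947/(24)·0.1465^1·0.9892^5 = +0.438728
d^3_{2,-1}(2.8476) = -0.019237 +0.438728 = +0.419492
|D^3_{2,-1}|² = |d^3_{2,-1}(β)|² = (+0.419492)² = 0.175974 (the z-rotation phases have unit modulus)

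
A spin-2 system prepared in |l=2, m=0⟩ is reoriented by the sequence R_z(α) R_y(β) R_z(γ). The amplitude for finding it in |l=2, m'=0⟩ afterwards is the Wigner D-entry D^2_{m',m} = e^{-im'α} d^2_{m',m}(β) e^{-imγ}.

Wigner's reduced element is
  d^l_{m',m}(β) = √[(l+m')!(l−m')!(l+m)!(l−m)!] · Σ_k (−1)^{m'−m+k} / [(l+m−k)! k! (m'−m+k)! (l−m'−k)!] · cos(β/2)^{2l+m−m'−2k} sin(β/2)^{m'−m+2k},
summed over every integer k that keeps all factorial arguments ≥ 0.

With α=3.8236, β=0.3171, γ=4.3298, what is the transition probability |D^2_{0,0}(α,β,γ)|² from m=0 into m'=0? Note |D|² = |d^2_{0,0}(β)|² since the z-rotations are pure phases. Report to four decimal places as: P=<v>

P=0.7296

Split into d^2_{0,0}(β=0.3171) × two z-phases.
Half-angle: c=0.987457, s=0.157887. N=√(2·2·2·2)=4.000000
k: max(0,(0)−(0))=0 … min(2+(0),2−(0))=2
  k=0: (−1)^0·4.0000/(4)·0.9875^4·0.1579^0 = +0.950765
  k=1: (−1)^1·4.0000/(1)·0.9875^2·0.1579^2 = -0.097227
  k=2: (−1)^2·4.0000/(4)·0.9875^0·0.1579^4 = +0.000621
d^2_{0,0}(0.3171) = +0.950765 -0.097227 +0.000621 = +0.854159
|D^2_{0,0}|² = |d^2_{0,0}(β)|² = (+0.854159)² = 0.729588 (the z-rotation phases have unit modulus)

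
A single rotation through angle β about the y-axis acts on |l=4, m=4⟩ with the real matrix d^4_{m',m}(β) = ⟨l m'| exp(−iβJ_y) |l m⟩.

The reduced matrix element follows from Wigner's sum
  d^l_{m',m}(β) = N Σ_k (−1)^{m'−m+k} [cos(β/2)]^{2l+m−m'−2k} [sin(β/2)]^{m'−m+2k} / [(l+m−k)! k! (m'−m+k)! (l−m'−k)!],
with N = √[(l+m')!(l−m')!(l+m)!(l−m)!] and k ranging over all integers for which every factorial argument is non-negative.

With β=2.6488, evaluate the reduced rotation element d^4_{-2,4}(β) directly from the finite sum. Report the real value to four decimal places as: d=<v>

d^4_{-2,4}(β=2.6488) via Wigner's sum:
Half-angle: c=0.243911, s=0.969798. N=√(2·720·40320·1)=7619.763776
Admissible k: 6..6 (factorial args all ≥0)
  k=6: (−1)^0·7619.7638/(1440)·0.2439^2·0.9698^6 = +0.261895
d^4_{-2,4}(2.6488) = +0.261895

d=0.2619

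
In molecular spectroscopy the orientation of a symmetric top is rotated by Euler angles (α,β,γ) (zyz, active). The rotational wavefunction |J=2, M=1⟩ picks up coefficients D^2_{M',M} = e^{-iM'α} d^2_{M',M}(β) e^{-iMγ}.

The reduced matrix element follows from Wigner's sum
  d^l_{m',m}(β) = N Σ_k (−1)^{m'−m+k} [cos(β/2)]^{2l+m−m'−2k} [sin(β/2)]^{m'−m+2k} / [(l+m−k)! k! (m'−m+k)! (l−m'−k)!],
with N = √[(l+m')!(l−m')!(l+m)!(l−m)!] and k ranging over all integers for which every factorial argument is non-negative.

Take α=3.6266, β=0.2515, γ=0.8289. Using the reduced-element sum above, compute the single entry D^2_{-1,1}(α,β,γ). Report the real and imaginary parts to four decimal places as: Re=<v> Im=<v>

Split into d^2_{-1,1}(β=0.2515) × two z-phases.
c=cos(0.2515/2)=0.992104, s=sin(0.2515/2)=0.125419; N=√[1·6·6·1]=6.000000
Admissible k: 2..3 (factorial args all ≥0)
  k=2: (−1)^0·6.0000/(2)·0.9921^2·0.1254^2 = +0.046447
  k=3: (−1)^1·6.0000/(6)·0.9921^0·0.1254^4 = -0.000247
d^2_{-1,1}(0.2515) = +0.046447 -0.000247 = +0.046200
Attach z-rotation phases: D = e^{-i(-1)(3.6266)}·(+0.046200)·e^{-i(1)(0.8289)} = -0.043495+0.015577i

Re=-0.0435 Im=0.0156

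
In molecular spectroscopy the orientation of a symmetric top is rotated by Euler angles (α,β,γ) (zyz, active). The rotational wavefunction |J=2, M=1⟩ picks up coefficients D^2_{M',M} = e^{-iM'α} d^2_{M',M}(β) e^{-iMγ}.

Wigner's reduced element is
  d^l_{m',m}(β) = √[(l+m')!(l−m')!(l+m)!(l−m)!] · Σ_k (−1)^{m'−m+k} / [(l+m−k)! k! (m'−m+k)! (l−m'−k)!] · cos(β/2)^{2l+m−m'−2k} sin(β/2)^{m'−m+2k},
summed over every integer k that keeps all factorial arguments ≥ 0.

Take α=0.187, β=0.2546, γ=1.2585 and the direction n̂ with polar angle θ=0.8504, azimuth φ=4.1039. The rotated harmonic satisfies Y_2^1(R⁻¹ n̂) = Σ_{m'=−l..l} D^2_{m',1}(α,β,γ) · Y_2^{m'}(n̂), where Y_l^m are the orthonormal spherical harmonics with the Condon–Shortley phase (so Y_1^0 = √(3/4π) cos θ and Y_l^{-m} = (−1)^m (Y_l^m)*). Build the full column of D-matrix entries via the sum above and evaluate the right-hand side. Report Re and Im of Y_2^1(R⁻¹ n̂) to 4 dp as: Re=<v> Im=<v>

Re=0.2765 Im=-0.1908

Need the full column D^2_{m',1} for m'=−2..2 at α=0.187, β=0.2546, γ=1.2585.
cos(β/2)=0.991908, sin(β/2)=0.126956
d^2_{-2,1}: single k=3 term ⇒ +0.004059;  D = +0.002572-0.003140i
d^2_{-1,1}: k∈[2..3] ⇒ +0.047574 -0.000260 = +0.047315;  D = +0.022655-0.041538i
d^2_{0,1}: k∈[1..2] ⇒ +0.303490 -0.004972 = +0.298519;  D = +0.091718-0.284079i
d^2_{1,1}: k∈[0..1] ⇒ +0.968024 -0.047574 = +0.920449;  D = +0.115027-0.913234i
d^2_{2,1}: single k=0 term ⇒ -0.247799;  D = +0.015280+0.247327i
Y_2^{m'}(θ=0.8504,φ=4.1039) and Σ D·Y over m':
  (+0.0026-0.0031i)·(-0.0756-0.2047i)  (+0.0227-0.0415i)·(-0.2189+0.3143i)  (+0.0917-0.2841i)·(+0.0964+0.0000i)  (+0.1150-0.9132i)·(+0.2189+0.3143i)  (+0.0153+0.2473i)·(-0.0756+0.2047i)
Y_2^1(R⁻¹ n̂) = +0.276507-0.190815i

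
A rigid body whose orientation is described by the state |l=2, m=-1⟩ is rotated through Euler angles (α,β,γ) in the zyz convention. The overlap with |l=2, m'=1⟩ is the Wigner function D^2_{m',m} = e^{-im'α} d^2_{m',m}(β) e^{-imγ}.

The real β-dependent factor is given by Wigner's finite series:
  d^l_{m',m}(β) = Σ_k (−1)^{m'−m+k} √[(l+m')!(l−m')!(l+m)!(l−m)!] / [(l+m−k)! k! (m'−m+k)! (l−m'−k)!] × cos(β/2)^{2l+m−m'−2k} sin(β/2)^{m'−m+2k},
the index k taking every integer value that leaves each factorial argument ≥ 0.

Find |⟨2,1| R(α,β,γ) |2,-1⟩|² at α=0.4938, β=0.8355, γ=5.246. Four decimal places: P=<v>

D^2_{1,-1}(0.4938,0.8355,5.246) = e^{-i·1·0.4938}·d^2_{1,-1}(0.8355)·e^{-i·-1·5.246}. Compute d first:
c=cos(0.8355/2)=0.914004, s=sin(0.8355/2)=0.405705; N=√[6·1·1·6]=6.000000
k∈{0,1} keeps every argument non-negative
  k=0: (−1)^2·6.0000/(2)·0.9140^2·0.4057^2 = +0.412514
  k=1: (−1)^3·6.0000/(6)·0.9140^0·0.4057^4 = -0.027092
d^2_{1,-1}(0.8355) = +0.412514 -0.027092 = +0.385422
|D^2_{1,-1}|² = |d^2_{1,-1}(β)|² = (+0.385422)² = 0.148550 (the z-rotation phases have unit modulus)

P=0.1485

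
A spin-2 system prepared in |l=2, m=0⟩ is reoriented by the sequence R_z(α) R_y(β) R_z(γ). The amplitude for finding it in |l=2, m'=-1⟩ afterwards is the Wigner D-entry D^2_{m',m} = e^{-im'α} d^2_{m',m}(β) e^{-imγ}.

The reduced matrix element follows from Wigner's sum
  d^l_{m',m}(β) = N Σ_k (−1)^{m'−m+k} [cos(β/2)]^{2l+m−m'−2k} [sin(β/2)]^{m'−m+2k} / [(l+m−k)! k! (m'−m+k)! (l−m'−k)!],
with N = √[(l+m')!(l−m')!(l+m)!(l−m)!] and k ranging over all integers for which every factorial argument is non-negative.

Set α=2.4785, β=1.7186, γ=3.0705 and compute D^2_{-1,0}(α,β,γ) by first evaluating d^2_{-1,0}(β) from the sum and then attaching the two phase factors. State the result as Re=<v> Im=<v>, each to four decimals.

D^2_{-1,0}(2.4785,1.7186,3.0705) = e^{-i·-1·2.4785}·d^2_{-1,0}(1.7186)·e^{-i·0·3.0705}. Compute d first:
c=cos(1.7186/2)=0.652968, s=sin(1.7186/2)=0.757386; N=√[1·6·2·2]=4.898979
k: max(0,(0)−(-1))=1 … min(2+(0),2−(-1))=2
  k=1: (−1)^0·4.8990/(2)·0.6530^3·0.7574^1 = +0.516497
  k=2: (−1)^1·4.8990/(2)·0.6530^1·0.7574^3 = -0.694894
d^2_{-1,0}(1.7186) = +0.516497 -0.694894 = -0.178397
Phases: e^{-i·(-1)·2.4785}=-0.788092+0.615557i, e^{-i·(0)·3.0705}=+1.000000+0.000000i ⇒ D=+0.140593-0.109813i

Re=0.1406 Im=-0.1098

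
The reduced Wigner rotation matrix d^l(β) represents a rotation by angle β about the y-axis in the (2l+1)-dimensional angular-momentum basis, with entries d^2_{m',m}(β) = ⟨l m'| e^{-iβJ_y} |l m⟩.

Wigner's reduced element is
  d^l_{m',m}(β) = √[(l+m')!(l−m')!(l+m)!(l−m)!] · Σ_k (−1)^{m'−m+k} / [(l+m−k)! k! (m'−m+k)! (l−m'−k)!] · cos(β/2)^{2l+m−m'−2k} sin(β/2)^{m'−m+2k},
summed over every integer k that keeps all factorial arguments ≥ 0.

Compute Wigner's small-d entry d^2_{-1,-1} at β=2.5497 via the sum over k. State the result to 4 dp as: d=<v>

d^2_{-1,-1}(β=2.5497) via Wigner's sum:
Half-angle: c=0.291645, s=0.956527. N=√(1·6·1·6)=6.000000
k∈{0,1} keeps every argument non-negative
  k=0: (−1)^0·6.0000/(6)·0.2916^4·0.9565^0 = +0.007235
  k=1: (−1)^1·6.0000/(2)·0.2916^2·0.9565^2 = -0.233467
d^2_{-1,-1}(2.5497) = +0.007235 -0.233467 = -0.226232

d=-0.2262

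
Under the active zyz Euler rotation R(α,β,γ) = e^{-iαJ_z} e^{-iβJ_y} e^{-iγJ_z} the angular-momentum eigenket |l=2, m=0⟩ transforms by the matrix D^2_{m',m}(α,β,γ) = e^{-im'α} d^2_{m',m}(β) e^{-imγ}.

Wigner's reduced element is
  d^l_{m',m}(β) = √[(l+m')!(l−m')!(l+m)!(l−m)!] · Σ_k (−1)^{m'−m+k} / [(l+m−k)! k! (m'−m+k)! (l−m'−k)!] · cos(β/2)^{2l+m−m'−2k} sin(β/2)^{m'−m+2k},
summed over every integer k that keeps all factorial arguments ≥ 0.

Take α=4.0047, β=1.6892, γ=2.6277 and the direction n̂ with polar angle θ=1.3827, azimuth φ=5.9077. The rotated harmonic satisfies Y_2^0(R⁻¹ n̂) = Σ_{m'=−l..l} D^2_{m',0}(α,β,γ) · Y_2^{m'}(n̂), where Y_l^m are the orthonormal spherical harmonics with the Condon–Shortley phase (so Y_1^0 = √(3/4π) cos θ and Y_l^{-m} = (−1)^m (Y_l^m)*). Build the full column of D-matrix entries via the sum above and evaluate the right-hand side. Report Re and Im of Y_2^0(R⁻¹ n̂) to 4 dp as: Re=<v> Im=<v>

Need the full column D^2_{m',0} for m'=−2..2 at α=4.0047, β=1.6892, γ=2.6277.
cos(β/2)=0.664030, sin(β/2)=0.747706
d^2_{-2,0}: single k=2 term ⇒ +0.603827;  D = -0.093469+0.596549i
d^2_{-1,0}: k∈[1..2] ⇒ +0.536254 -0.679916 = -0.143663;  D = +0.093392+0.109164i
d^2_{0,0}: k∈[0..2] ⇒ +0.194425 -0.986046 +0.312552 = -0.479069;  D = -0.479069+0.000000i
d^2_{1,0}: k∈[0..1] ⇒ -0.536254 +0.679916 = +0.143663;  D = -0.093392+0.109164i
d^2_{2,0}: single k=0 term ⇒ +0.603827;  D = -0.093469-0.596549i
Y_2^{m'}(θ=1.3827,φ=5.9077) and Σ D·Y over m':
  (-0.0935+0.5965i)·(+0.2725+0.2544i)  (+0.0934+0.1092i)·(+0.1320+0.0520i)  (-0.4791+0.0000i)·(-0.2823+0.0000i)  (-0.0934+0.1092i)·(-0.1320+0.0520i)  (-0.0935-0.5965i)·(+0.2725-0.2544i)
Y_2^0(R⁻¹ n̂) = -0.205872+0.000000i

Re=-0.2059 Im=0.0000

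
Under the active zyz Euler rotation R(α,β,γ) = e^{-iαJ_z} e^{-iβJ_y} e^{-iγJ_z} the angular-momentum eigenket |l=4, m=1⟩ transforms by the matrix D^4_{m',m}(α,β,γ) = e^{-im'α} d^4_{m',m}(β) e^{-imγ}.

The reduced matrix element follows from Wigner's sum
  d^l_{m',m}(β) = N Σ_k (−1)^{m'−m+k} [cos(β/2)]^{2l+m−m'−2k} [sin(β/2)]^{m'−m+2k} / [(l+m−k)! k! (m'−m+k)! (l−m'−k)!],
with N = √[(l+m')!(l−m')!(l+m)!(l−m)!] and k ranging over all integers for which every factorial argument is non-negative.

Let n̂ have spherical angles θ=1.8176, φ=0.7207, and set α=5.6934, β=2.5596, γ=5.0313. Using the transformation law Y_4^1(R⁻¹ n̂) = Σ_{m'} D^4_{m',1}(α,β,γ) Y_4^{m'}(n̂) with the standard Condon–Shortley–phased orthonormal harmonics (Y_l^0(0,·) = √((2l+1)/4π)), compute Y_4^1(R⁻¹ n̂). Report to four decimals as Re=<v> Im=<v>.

Re=-0.3221 Im=0.0788

Need the full column D^4_{m',1} for m'=−4..4 at α=5.6934, β=2.5596, γ=5.0313.
cos(β/2)=0.286907, sin(β/2)=0.957958
d^4_{-4,1}: single k=5 term ⇒ +0.142577;  D = +0.063749-0.127532i
d^4_{-3,1}: k∈[4..5] ⇒ +0.075486 -0.504931 = -0.429445;  D = -0.373219+0.212439i
d^4_{-2,1}: k∈[3..5] ⇒ +0.024169 -0.404168 +0.901164 = +0.521165;  D = +0.519803+0.037655i
d^4_{-1,1}: k∈[2..5] ⇒ +0.005118 -0.171187 +0.954230 -0.709208 = +0.078953;  D = +0.062271+0.048539i
d^4_{0,1}: k∈[1..4] ⇒ +0.000686 -0.045858 +0.511237 -0.949911 = -0.483846;  D = -0.151701-0.459449i
d^4_{1,1}: k∈[0..3] ⇒ +0.000046 -0.007678 +0.171187 -0.636153 = -0.472598;  D = +0.126455-0.455366i
d^4_{2,1}: k∈[0..2] ⇒ -0.000650 +0.036254 -0.269446 = -0.233842;  D = +0.177316-0.152451i
d^4_{3,1}: k∈[0..1] ⇒ +0.004063 -0.075486 = -0.071424;  D = +0.070907-0.008575i
d^4_{4,1}: single k=0 term ⇒ -0.012789;  D = +0.011406+0.005786i
Y_4^{m'}(θ=1.8176,φ=0.7207) and Σ D·Y over m':
  (+0.0637-0.1275i)·(-0.3783-0.1001i)  (-0.3732+0.2124i)·(+0.1554+0.2315i)  (+0.5198+0.0377i)·(-0.0236+0.1816i)  (+0.0623+0.0485i)·(+0.2174-0.1910i)  (-0.1517-0.4594i)·(+0.1411+0.0000i)  (+0.1265-0.4554i)·(-0.2174-0.1910i)  (+0.1773-0.1525i)·(-0.0236-0.1816i)  (+0.0709-0.0086i)·(-0.1554+0.2315i)  (+0.0114+0.0058i)·(-0.3783+0.1001i)
Y_4^1(R⁻¹ n̂) = -0.322059+0.078775i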